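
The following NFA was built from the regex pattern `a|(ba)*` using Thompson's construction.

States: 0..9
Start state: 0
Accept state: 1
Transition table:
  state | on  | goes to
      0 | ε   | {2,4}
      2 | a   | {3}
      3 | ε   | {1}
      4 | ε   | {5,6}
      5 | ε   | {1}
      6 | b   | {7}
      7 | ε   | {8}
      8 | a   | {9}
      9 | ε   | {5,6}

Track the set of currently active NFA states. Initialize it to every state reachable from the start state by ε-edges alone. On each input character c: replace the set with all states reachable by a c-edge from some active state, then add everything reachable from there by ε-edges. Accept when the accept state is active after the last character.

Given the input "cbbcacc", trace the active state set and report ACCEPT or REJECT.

initial (ε-close {0}): {0,1,2,4,5,6}
'c' @ 1: {}  — no active states
rest 'bbcacc' ignored (set empty)
after full input: {}  (accept=1 not in)

Answer: REJECT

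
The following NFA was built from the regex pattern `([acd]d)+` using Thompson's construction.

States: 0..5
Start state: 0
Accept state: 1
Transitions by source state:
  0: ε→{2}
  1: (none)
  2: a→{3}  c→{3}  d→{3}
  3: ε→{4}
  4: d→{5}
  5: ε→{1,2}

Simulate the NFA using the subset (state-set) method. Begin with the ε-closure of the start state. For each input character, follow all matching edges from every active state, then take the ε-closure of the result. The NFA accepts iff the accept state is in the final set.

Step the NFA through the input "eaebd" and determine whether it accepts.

Answer: REJECT

Derivation:
S₀ = ε-closure({0}) = {0,2}
'e' @ 1: {}  — state set empty
rest 'aebd' ignored (set empty)
end set {} — state 1 not in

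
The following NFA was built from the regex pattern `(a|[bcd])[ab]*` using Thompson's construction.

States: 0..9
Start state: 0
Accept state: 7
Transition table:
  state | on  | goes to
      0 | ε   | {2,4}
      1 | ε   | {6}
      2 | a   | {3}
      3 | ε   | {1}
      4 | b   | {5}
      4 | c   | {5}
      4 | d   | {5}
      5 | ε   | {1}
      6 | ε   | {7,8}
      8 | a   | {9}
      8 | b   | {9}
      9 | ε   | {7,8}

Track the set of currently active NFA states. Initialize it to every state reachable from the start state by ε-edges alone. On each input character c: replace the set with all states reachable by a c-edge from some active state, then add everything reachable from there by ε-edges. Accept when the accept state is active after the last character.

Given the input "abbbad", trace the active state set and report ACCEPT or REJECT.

initial (ε-close {0}): {0,2,4}
'a' @ 1: {1,3,6,7,8}  [accepting]
'b' @ 2: {7,8,9}  [accepting]
'b' @ 3: {7,8,9}  [accepting]
'b' @ 4: {7,8,9}  [accepting]
'a' @ 5: {7,8,9}  [accepting]
'd' @ 6: {}  — state set empty
final: {}; accept 7 not in set

Answer: REJECT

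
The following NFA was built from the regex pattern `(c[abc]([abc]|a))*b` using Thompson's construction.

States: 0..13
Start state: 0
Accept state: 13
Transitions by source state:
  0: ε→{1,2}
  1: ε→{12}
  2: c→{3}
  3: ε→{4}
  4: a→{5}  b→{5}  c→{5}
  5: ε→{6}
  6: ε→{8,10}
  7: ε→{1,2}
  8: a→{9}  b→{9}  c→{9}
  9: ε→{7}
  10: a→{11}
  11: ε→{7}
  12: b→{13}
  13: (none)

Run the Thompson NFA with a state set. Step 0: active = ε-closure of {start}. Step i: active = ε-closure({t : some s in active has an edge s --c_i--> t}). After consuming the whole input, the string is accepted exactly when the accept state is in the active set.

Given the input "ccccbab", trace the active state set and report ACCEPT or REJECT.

start: ε-closure({0}) = {0,1,2,12}
'c' @ 1: {3,4}
'c' @ 2: {5,6,8,10}
'c' @ 3: {1,2,7,9,12}
'c' @ 4: {3,4}
'b' @ 5: {5,6,8,10}
'a' @ 6: {1,2,7,9,11,12}
'b' @ 7: {13}  [accepting]
final: {13}; accept 13 in set

Answer: ACCEPT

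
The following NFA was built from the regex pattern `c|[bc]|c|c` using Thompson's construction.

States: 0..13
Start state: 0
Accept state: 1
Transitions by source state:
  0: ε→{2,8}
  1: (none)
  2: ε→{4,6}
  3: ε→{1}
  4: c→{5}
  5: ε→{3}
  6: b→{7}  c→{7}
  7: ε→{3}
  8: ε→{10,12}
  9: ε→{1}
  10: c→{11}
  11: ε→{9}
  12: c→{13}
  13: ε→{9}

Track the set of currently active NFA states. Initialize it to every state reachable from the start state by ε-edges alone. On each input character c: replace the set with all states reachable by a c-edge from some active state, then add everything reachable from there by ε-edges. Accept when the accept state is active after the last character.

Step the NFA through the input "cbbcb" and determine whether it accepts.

Answer: REJECT

Trace:
S₀ = ε-closure({0}) = {0,2,4,6,8,10,12}
'c' @ 1: {1,3,5,7,9,11,13}  ✓accept
'b' @ 2: {}  — state set empty
rest 'bcb' ignored (set empty)
end set {} — state 1 not in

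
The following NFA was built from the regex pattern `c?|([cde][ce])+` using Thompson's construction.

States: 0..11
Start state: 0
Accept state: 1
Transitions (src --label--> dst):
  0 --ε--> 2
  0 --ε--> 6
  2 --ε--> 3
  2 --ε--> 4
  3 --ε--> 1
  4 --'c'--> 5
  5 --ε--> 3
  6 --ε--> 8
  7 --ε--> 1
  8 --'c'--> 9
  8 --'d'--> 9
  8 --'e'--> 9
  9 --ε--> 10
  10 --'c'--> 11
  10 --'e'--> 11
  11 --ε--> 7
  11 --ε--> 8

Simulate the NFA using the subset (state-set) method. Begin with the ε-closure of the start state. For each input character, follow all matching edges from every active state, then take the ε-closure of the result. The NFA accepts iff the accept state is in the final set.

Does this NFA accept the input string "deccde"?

initial (ε-close {0}): {0,1,2,3,4,6,8}
'd' @ 1: {9,10}
'e' @ 2: {1,7,8,11}  [accepting]
'c' @ 3: {9,10}
'c' @ 4: {1,7,8,11}  [accepting]
'd' @ 5: {9,10}
'e' @ 6: {1,7,8,11}  [accepting]
after full input: {1,7,8,11}  (accept=1 in)

Answer: ACCEPT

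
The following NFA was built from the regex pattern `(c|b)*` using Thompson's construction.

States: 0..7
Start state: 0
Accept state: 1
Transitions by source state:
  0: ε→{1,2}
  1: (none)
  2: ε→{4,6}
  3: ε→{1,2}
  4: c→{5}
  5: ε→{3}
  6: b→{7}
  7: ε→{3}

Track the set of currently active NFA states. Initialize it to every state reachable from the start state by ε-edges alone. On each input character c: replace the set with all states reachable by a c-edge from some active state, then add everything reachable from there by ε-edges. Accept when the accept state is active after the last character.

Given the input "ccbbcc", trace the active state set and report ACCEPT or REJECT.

Answer: ACCEPT

Steps:
S₀ = ε-closure({0}) = {0,1,2,4,6}
'c' @ 1: {1,2,3,4,5,6}  (accept∈set)
'c' @ 2: {1,2,3,4,5,6}  (accept∈set)
'b' @ 3: {1,2,3,4,6,7}  (accept∈set)
'b' @ 4: {1,2,3,4,6,7}  (accept∈set)
'c' @ 5: {1,2,3,4,5,6}  (accept∈set)
'c' @ 6: {1,2,3,4,5,6}  (accept∈set)
after full input: {1,2,3,4,5,6}  (accept=1 in)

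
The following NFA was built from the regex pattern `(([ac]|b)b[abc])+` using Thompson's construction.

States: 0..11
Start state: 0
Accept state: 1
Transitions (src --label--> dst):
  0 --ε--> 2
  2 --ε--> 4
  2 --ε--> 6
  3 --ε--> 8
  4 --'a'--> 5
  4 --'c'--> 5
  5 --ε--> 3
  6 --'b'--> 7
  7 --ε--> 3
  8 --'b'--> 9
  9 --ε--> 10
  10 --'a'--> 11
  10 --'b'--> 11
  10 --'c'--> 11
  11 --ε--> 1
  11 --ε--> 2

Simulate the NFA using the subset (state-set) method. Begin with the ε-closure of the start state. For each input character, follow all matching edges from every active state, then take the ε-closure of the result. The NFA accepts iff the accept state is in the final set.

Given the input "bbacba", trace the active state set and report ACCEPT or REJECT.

S₀ = ε-closure({0}) = {0,2,4,6}
'b' @ 1: {3,7,8}
'b' @ 2: {9,10}
'a' @ 3: {1,2,4,6,11}  (accept∈set)
'c' @ 4: {3,5,8}
'b' @ 5: {9,10}
'a' @ 6: {1,2,4,6,11}  (accept∈set)
after full input: {1,2,4,6,11}  (accept=1 in)

Answer: ACCEPT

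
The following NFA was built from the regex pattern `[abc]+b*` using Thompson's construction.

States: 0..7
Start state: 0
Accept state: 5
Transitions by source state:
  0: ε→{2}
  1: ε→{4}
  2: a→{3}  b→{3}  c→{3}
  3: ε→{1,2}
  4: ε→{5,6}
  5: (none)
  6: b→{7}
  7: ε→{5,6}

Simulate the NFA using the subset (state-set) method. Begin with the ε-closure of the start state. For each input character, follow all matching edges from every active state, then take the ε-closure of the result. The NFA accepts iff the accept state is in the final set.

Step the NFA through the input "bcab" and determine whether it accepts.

Answer: ACCEPT

Derivation:
start: ε-closure({0}) = {0,2}
'b' @ 1: {1,2,3,4,5,6}  [accepting]
'c' @ 2: {1,2,3,4,5,6}  [accepting]
'a' @ 3: {1,2,3,4,5,6}  [accepting]
'b' @ 4: {1,2,3,4,5,6,7}  [accepting]
after full input: {1,2,3,4,5,6,7}  (accept=5 in)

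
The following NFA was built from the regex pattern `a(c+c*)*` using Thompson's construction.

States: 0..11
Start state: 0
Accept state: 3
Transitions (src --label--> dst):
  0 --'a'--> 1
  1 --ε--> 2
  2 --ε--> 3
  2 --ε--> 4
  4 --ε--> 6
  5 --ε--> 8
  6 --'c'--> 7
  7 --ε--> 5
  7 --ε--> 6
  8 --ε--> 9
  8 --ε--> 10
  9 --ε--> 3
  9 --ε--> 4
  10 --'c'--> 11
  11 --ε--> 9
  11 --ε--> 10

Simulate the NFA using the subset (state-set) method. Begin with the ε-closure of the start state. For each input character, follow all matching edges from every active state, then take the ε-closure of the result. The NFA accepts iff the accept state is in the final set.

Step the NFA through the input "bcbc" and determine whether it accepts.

Answer: REJECT

Steps:
start: ε-closure({0}) = {0}
'b' @ 1: {}  — state set empty
rest 'cbc' ignored (set empty)
after full input: {}  (accept=3 not in)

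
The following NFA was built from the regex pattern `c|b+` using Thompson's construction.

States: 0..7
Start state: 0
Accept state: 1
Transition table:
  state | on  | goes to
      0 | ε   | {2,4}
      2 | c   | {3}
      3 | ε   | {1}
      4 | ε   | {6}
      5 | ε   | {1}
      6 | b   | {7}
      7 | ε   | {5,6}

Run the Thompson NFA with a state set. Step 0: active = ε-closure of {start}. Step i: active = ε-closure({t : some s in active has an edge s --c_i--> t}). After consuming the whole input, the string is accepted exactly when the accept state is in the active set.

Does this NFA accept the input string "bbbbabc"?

start: ε-closure({0}) = {0,2,4,6}
'b' @ 1: {1,5,6,7}  (accept∈set)
'b' @ 2: {1,5,6,7}  (accept∈set)
'b' @ 3: {1,5,6,7}  (accept∈set)
'b' @ 4: {1,5,6,7}  (accept∈set)
'a' @ 5: {}  — state set empty
rest 'bc' ignored (set empty)
final: {}; accept 1 not in set

Answer: REJECT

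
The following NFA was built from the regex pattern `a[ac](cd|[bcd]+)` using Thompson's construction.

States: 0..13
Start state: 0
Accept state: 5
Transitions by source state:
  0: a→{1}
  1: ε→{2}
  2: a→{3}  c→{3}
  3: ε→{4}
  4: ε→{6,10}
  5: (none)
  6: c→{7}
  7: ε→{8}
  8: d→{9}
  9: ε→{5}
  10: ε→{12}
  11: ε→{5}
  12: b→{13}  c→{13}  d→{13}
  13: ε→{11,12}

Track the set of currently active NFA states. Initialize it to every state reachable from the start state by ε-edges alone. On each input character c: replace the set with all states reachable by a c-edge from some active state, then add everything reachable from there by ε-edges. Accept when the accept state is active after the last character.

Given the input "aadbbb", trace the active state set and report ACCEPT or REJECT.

Answer: ACCEPT

Derivation:
initial (ε-close {0}): {0}
'a' @ 1: {1,2}
'a' @ 2: {3,4,6,10,12}
'd' @ 3: {5,11,12,13}  [accepting]
'b' @ 4: {5,11,12,13}  [accepting]
'b' @ 5: {5,11,12,13}  [accepting]
'b' @ 6: {5,11,12,13}  [accepting]
final: {5,11,12,13}; accept 5 in set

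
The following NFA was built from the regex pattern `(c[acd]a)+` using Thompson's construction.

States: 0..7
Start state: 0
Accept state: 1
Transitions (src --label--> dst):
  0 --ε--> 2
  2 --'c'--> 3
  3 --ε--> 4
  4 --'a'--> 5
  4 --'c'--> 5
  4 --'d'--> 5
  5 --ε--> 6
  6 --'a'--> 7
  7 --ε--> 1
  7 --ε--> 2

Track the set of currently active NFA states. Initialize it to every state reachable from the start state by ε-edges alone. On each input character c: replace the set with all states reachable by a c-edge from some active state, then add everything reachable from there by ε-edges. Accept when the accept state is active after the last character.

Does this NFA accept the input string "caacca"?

S₀ = ε-closure({0}) = {0,2}
'c' @ 1: {3,4}
'a' @ 2: {5,6}
'a' @ 3: {1,2,7}  ✓accept
'c' @ 4: {3,4}
'c' @ 5: {5,6}
'a' @ 6: {1,2,7}  ✓accept
final: {1,2,7}; accept 1 in set

Answer: ACCEPT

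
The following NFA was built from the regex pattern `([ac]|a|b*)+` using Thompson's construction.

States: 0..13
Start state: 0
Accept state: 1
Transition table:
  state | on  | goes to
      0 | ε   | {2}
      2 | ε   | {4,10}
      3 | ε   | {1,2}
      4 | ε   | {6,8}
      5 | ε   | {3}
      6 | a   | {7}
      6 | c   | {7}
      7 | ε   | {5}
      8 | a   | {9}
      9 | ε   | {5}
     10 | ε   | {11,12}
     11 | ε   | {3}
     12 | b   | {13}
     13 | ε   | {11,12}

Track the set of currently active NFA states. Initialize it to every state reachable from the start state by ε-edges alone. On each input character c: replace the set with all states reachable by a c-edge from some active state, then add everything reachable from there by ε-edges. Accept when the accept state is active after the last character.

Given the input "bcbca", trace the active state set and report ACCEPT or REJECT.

initial (ε-close {0}): {0,1,2,3,4,6,8,10,11,12}
'b' @ 1: {1,2,3,4,6,8,10,11,12,13}  ✓accept
'c' @ 2: {1,2,3,4,5,6,7,8,10,11,12}  ✓accept
'b' @ 3: {1,2,3,4,6,8,10,11,12,13}  ✓accept
'c' @ 4: {1,2,3,4,5,6,7,8,10,11,12}  ✓accept
'a' @ 5: {1,2,3,4,5,6,7,8,9,10,11,12}  ✓accept
end set {1,2,3,4,5,6,7,8,9,10,11,12} — state 1 in

Answer: ACCEPT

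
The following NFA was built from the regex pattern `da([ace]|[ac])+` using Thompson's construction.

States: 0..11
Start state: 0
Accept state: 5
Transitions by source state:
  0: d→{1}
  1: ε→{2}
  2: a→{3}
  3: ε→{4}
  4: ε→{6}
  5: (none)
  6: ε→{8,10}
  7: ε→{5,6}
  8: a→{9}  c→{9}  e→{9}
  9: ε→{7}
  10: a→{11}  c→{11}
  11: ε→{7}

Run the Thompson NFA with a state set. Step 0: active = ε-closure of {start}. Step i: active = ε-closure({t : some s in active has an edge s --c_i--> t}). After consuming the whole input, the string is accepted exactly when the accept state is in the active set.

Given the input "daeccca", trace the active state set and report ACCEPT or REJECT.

Answer: ACCEPT

Trace:
start: ε-closure({0}) = {0}
'd' @ 1: {1,2}
'a' @ 2: {3,4,6,8,10}
'e' @ 3: {5,6,7,8,9,10}  ✓accept
'c' @ 4: {5,6,7,8,9,10,11}  ✓accept
'c' @ 5: {5,6,7,8,9,10,11}  ✓accept
'c' @ 6: {5,6,7,8,9,10,11}  ✓accept
'a' @ 7: {5,6,7,8,9,10,11}  ✓accept
final: {5,6,7,8,9,10,11}; accept 5 in set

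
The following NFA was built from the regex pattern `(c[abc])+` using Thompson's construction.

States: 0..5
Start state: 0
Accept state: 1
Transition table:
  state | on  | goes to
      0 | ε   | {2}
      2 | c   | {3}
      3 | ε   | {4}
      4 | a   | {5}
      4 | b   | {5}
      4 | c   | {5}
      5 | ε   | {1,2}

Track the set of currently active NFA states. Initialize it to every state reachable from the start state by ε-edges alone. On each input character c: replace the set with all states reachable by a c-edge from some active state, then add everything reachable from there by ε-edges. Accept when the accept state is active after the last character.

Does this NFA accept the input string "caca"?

Answer: ACCEPT

Derivation:
start: ε-closure({0}) = {0,2}
'c' @ 1: {3,4}
'a' @ 2: {1,2,5}  [accepting]
'c' @ 3: {3,4}
'a' @ 4: {1,2,5}  [accepting]
final: {1,2,5}; accept 1 in set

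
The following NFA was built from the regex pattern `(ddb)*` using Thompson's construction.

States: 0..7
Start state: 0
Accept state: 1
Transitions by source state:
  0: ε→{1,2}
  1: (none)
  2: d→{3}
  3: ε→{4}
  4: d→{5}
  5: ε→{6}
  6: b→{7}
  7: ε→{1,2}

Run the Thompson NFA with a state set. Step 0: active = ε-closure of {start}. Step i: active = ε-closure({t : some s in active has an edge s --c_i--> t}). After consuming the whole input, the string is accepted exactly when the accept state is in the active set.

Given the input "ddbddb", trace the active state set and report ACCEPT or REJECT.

start: ε-closure({0}) = {0,1,2}
'd' @ 1: {3,4}
'd' @ 2: {5,6}
'b' @ 3: {1,2,7}  ✓accept
'd' @ 4: {3,4}
'd' @ 5: {5,6}
'b' @ 6: {1,2,7}  ✓accept
after full input: {1,2,7}  (accept=1 in)

Answer: ACCEPT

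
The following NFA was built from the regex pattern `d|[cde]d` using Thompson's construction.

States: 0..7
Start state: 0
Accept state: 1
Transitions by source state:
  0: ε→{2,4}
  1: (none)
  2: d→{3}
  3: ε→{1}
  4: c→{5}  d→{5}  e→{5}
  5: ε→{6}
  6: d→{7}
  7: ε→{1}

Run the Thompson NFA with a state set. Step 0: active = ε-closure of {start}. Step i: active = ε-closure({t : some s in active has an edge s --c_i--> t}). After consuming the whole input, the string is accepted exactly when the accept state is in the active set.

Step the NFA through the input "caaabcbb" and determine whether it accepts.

S₀ = ε-closure({0}) = {0,2,4}
'c' @ 1: {5,6}
'a' @ 2: {}  — state set empty
rest 'aabcbb' ignored (set empty)
end set {} — state 1 not in

Answer: REJECT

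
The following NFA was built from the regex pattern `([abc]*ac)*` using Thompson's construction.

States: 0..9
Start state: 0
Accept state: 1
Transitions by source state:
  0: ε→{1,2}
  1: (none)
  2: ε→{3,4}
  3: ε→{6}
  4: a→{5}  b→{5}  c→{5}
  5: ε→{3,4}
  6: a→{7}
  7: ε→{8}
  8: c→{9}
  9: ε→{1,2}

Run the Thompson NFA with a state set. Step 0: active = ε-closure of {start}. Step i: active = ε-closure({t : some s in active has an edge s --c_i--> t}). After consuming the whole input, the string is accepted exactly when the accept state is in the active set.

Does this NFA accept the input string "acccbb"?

S₀ = ε-closure({0}) = {0,1,2,3,4,6}
'a' @ 1: {3,4,5,6,7,8}
'c' @ 2: {1,2,3,4,5,6,9}  [accepting]
'c' @ 3: {3,4,5,6}
'c' @ 4: {3,4,5,6}
'b' @ 5: {3,4,5,6}
'b' @ 6: {3,4,5,6}
final: {3,4,5,6}; accept 1 not in set

Answer: REJECT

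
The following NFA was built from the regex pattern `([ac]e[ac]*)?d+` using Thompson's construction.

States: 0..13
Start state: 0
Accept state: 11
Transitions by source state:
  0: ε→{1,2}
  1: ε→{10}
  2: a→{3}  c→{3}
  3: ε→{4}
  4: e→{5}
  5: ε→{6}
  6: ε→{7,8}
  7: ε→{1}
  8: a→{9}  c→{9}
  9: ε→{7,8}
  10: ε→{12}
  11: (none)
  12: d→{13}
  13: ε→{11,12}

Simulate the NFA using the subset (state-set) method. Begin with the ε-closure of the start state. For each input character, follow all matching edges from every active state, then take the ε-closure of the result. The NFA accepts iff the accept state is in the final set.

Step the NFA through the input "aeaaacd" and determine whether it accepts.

Answer: ACCEPT

Trace:
S₀ = ε-closure({0}) = {0,1,2,10,12}
'a' @ 1: {3,4}
'e' @ 2: {1,5,6,7,8,10,12}
'a' @ 3: {1,7,8,9,10,12}
'a' @ 4: {1,7,8,9,10,12}
'a' @ 5: {1,7,8,9,10,12}
'c' @ 6: {1,7,8,9,10,12}
'd' @ 7: {11,12,13}  (accept∈set)
end set {11,12,13} — state 11 in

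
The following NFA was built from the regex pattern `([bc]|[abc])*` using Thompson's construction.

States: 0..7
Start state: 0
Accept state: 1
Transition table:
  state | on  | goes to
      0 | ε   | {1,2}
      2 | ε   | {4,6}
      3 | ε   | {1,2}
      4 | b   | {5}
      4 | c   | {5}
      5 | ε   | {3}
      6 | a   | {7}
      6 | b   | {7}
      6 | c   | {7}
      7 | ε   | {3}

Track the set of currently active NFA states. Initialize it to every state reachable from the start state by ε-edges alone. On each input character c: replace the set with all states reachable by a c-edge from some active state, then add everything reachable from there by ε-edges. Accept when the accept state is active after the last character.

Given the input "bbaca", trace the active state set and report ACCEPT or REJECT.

Answer: ACCEPT

Derivation:
start: ε-closure({0}) = {0,1,2,4,6}
'b' @ 1: {1,2,3,4,5,6,7}  [accepting]
'b' @ 2: {1,2,3,4,5,6,7}  [accepting]
'a' @ 3: {1,2,3,4,6,7}  [accepting]
'c' @ 4: {1,2,3,4,5,6,7}  [accepting]
'a' @ 5: {1,2,3,4,6,7}  [accepting]
after full input: {1,2,3,4,6,7}  (accept=1 in)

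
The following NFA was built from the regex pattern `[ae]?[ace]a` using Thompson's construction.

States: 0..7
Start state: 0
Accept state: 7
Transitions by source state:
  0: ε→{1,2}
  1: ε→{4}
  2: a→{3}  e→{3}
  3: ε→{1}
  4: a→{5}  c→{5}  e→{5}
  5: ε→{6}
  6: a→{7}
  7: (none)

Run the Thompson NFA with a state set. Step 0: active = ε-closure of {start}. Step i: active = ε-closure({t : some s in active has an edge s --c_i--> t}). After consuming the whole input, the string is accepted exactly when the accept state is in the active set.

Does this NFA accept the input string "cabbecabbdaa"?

Answer: REJECT

Trace:
start: ε-closure({0}) = {0,1,2,4}
'c' @ 1: {5,6}
'a' @ 2: {7}  ✓accept
'b' @ 3: {}  — state set empty
rest 'becabbdaa' ignored (set empty)
final: {}; accept 7 not in set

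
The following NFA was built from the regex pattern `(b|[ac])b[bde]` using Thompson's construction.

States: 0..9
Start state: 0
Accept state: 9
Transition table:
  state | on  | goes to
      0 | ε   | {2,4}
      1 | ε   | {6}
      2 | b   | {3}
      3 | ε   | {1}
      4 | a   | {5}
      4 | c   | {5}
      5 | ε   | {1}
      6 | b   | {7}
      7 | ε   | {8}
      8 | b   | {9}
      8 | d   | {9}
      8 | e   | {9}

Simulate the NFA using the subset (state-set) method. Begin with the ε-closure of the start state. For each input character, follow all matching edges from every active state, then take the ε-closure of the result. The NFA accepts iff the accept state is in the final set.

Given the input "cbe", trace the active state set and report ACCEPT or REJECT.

initial (ε-close {0}): {0,2,4}
'c' @ 1: {1,5,6}
'b' @ 2: {7,8}
'e' @ 3: {9}  [accepting]
after full input: {9}  (accept=9 in)

Answer: ACCEPT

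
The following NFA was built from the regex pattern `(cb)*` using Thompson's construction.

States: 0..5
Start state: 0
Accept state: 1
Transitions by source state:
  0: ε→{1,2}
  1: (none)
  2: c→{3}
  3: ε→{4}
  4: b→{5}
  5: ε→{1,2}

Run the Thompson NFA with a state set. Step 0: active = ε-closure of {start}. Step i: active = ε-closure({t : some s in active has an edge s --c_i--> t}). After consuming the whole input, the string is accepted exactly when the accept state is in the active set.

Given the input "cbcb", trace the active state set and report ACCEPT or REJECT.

initial (ε-close {0}): {0,1,2}
'c' @ 1: {3,4}
'b' @ 2: {1,2,5}  [accepting]
'c' @ 3: {3,4}
'b' @ 4: {1,2,5}  [accepting]
end set {1,2,5} — state 1 in

Answer: ACCEPT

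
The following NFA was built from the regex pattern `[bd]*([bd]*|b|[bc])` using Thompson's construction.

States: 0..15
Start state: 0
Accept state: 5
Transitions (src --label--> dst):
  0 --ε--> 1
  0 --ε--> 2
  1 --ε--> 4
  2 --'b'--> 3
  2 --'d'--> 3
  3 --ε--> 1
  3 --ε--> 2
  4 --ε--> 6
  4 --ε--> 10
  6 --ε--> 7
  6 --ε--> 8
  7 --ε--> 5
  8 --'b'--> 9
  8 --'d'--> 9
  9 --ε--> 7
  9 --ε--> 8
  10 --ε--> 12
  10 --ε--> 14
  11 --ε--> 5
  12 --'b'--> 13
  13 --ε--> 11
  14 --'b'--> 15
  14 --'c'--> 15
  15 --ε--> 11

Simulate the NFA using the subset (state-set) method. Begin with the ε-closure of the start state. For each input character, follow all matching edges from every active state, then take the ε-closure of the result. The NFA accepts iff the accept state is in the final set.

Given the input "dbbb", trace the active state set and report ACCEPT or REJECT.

S₀ = ε-closure({0}) = {0,1,2,4,5,6,7,8,10,12,14}
'd' @ 1: {1,2,3,4,5,6,7,8,9,10,12,14}  [accepting]
'b' @ 2: {1,2,3,4,5,6,7,8,9,10,11,12,13,14,15}  [accepting]
'b' @ 3: {1,2,3,4,5,6,7,8,9,10,11,12,13,14,15}  [accepting]
'b' @ 4: {1,2,3,4,5,6,7,8,9,10,11,12,13,14,15}  [accepting]
final: {1,2,3,4,5,6,7,8,9,10,11,12,13,14,15}; accept 5 in set

Answer: ACCEPT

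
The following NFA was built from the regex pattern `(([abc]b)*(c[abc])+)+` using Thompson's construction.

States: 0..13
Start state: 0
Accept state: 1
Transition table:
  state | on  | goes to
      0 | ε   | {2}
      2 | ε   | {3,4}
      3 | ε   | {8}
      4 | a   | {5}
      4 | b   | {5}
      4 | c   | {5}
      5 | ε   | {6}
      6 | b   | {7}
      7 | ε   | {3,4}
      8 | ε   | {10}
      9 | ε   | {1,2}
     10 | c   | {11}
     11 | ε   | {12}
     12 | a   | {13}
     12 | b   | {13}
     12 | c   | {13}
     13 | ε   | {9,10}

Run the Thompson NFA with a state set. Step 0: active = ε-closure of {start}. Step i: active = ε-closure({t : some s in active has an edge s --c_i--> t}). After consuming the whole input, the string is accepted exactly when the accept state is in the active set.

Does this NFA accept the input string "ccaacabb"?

Answer: REJECT

Steps:
S₀ = ε-closure({0}) = {0,2,3,4,8,10}
'c' @ 1: {5,6,11,12}
'c' @ 2: {1,2,3,4,8,9,10,13}  ✓accept
'a' @ 3: {5,6}
'a' @ 4: {}  — dead — no transitions
rest 'cabb' ignored (set empty)
end set {} — state 1 not in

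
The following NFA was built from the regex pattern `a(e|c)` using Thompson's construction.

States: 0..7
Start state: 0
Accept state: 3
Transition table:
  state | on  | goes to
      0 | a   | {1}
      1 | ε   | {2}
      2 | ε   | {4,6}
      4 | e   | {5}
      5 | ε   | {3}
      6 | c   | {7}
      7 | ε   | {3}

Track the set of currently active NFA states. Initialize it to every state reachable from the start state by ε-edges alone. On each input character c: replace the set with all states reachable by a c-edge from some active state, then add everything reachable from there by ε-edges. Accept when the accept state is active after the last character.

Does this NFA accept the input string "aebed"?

initial (ε-close {0}): {0}
'a' @ 1: {1,2,4,6}
'e' @ 2: {3,5}  ✓accept
'b' @ 3: {}  — dead — no transitions
rest 'ed' ignored (set empty)
end set {} — state 3 not in

Answer: REJECT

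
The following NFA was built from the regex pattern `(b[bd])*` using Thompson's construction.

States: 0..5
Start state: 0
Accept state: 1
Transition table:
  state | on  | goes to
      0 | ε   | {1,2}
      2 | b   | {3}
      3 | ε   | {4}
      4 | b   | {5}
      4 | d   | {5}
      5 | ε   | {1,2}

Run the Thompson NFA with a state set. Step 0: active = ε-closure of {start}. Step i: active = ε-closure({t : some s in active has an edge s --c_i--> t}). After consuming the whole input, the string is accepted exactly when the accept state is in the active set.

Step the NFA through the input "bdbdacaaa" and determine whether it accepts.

start: ε-closure({0}) = {0,1,2}
'b' @ 1: {3,4}
'd' @ 2: {1,2,5}  [accepting]
'b' @ 3: {3,4}
'd' @ 4: {1,2,5}  [accepting]
'a' @ 5: {}  — dead — no transitions
rest 'caaa' ignored (set empty)
end set {} — state 1 not in

Answer: REJECT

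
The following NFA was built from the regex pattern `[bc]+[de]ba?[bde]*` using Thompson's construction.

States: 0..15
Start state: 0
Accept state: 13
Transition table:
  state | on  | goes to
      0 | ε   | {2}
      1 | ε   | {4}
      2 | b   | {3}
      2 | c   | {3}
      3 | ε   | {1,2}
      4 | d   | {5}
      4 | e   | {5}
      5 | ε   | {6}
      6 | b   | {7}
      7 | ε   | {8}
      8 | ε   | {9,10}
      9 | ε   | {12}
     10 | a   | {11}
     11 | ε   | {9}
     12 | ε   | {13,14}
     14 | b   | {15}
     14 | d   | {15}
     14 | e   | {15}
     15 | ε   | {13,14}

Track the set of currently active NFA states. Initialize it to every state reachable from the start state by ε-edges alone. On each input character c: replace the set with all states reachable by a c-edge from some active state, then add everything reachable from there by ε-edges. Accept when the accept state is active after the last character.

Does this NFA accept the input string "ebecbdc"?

start: ε-closure({0}) = {0,2}
'e' @ 1: {}  — no active states
rest 'becbdc' ignored (set empty)
after full input: {}  (accept=13 not in)

Answer: REJECT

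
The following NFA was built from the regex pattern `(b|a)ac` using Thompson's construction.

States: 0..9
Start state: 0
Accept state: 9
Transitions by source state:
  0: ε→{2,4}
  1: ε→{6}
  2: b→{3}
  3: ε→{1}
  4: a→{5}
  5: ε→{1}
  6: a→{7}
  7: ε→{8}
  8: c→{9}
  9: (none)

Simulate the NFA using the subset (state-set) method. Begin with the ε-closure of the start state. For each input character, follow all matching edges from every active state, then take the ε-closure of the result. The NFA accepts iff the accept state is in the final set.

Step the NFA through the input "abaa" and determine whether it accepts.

Answer: REJECT

Steps:
start: ε-closure({0}) = {0,2,4}
'a' @ 1: {1,5,6}
'b' @ 2: {}  — dead — no transitions
rest 'aa' ignored (set empty)
final: {}; accept 9 not in set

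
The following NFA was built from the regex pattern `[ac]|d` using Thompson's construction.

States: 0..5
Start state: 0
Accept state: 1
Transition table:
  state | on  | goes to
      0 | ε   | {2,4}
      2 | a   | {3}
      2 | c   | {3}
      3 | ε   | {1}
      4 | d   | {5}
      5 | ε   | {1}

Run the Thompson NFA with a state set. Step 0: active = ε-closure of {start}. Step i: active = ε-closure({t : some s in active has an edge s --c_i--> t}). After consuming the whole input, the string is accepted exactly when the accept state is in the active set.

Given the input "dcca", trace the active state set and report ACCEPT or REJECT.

start: ε-closure({0}) = {0,2,4}
'd' @ 1: {1,5}  ✓accept
'c' @ 2: {}  — state set empty
rest 'ca' ignored (set empty)
final: {}; accept 1 not in set

Answer: REJECT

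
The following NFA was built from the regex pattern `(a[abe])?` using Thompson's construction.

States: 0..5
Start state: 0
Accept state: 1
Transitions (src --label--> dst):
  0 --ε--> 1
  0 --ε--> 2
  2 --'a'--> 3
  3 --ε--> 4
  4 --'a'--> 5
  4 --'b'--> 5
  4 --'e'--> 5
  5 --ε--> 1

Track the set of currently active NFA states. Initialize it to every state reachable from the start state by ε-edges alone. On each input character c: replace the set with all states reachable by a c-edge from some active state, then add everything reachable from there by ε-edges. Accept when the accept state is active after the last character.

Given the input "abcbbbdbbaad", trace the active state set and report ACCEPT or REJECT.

Answer: REJECT

Steps:
S₀ = ε-closure({0}) = {0,1,2}
'a' @ 1: {3,4}
'b' @ 2: {1,5}  [accepting]
'c' @ 3: {}  — no active states
rest 'bbbdbbaad' ignored (set empty)
final: {}; accept 1 not in set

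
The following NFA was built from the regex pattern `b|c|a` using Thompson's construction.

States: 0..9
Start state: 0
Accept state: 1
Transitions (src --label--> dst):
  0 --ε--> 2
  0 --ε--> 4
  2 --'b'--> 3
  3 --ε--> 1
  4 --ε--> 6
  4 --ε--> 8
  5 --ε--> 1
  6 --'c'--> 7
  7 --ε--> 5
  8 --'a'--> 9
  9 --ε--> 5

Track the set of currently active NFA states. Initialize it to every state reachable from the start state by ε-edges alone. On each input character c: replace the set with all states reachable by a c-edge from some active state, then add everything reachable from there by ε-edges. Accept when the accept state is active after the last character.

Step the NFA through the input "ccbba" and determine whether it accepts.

Answer: REJECT

Derivation:
S₀ = ε-closure({0}) = {0,2,4,6,8}
'c' @ 1: {1,5,7}  [accepting]
'c' @ 2: {}  — state set empty
rest 'bba' ignored (set empty)
final: {}; accept 1 not in set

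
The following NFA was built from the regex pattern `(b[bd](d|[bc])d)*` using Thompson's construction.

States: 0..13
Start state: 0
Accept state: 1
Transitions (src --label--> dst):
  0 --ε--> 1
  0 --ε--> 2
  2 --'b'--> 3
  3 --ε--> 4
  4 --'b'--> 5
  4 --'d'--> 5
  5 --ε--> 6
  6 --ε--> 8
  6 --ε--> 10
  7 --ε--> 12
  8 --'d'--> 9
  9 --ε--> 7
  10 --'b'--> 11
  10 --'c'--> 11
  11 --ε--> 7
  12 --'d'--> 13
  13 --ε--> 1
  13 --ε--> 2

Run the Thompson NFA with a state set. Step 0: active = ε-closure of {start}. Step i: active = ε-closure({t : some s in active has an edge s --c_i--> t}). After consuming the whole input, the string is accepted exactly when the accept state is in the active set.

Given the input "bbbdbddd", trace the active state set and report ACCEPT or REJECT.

S₀ = ε-closure({0}) = {0,1,2}
'b' @ 1: {3,4}
'b' @ 2: {5,6,8,10}
'b' @ 3: {7,11,12}
'd' @ 4: {1,2,13}  [accepting]
'b' @ 5: {3,4}
'd' @ 6: {5,6,8,10}
'd' @ 7: {7,9,12}
'd' @ 8: {1,2,13}  [accepting]
after full input: {1,2,13}  (accept=1 in)

Answer: ACCEPT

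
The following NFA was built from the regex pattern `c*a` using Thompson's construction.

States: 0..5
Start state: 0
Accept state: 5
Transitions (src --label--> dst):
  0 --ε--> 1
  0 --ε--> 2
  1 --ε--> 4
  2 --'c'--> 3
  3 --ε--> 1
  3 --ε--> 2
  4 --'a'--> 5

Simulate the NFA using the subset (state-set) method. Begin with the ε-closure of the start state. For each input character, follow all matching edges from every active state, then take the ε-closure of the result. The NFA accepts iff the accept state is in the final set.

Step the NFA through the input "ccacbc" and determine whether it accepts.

initial (ε-close {0}): {0,1,2,4}
'c' @ 1: {1,2,3,4}
'c' @ 2: {1,2,3,4}
'a' @ 3: {5}  ✓accept
'c' @ 4: {}  — no active states
rest 'bc' ignored (set empty)
final: {}; accept 5 not in set

Answer: REJECT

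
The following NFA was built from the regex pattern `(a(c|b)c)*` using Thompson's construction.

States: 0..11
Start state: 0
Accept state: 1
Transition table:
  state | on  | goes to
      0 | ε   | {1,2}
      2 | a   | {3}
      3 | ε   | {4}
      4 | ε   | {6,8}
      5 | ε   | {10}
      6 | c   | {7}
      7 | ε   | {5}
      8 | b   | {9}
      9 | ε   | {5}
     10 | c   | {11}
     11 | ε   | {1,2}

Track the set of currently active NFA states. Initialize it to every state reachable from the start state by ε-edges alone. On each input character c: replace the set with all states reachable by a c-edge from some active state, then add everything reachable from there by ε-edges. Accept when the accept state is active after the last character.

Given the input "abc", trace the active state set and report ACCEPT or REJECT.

Answer: ACCEPT

Steps:
initial (ε-close {0}): {0,1,2}
'a' @ 1: {3,4,6,8}
'b' @ 2: {5,9,10}
'c' @ 3: {1,2,11}  ✓accept
after full input: {1,2,11}  (accept=1 in)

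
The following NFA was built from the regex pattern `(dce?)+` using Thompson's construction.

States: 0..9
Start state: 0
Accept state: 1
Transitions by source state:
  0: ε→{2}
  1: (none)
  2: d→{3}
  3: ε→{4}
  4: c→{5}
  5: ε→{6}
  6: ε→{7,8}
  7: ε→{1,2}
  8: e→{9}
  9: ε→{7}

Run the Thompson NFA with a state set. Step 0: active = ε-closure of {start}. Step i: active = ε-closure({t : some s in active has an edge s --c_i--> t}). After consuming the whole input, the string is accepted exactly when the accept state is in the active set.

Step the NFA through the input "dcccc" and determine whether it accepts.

initial (ε-close {0}): {0,2}
'd' @ 1: {3,4}
'c' @ 2: {1,2,5,6,7,8}  [accepting]
'c' @ 3: {}  — dead — no transitions
rest 'cc' ignored (set empty)
final: {}; accept 1 not in set

Answer: REJECT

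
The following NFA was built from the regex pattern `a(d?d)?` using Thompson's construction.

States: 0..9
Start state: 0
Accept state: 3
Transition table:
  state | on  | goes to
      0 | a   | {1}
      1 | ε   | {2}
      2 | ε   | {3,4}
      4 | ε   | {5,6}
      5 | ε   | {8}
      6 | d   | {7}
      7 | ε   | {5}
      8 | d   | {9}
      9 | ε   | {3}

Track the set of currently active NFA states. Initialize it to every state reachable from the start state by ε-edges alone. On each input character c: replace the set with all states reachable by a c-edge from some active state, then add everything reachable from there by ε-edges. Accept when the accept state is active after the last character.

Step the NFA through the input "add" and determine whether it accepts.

S₀ = ε-closure({0}) = {0}
'a' @ 1: {1,2,3,4,5,6,8}  [accepting]
'd' @ 2: {3,5,7,8,9}  [accepting]
'd' @ 3: {3,9}  [accepting]
final: {3,9}; accept 3 in set

Answer: ACCEPT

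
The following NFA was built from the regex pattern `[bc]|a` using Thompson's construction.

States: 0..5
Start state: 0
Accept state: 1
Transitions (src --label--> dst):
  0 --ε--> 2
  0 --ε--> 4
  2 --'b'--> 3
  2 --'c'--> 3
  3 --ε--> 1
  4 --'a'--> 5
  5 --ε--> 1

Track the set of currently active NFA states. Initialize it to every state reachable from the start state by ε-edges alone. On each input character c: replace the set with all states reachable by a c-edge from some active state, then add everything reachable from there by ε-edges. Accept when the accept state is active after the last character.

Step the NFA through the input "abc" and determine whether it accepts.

initial (ε-close {0}): {0,2,4}
'a' @ 1: {1,5}  ✓accept
'b' @ 2: {}  — no active states
rest 'c' ignored (set empty)
after full input: {}  (accept=1 not in)

Answer: REJECT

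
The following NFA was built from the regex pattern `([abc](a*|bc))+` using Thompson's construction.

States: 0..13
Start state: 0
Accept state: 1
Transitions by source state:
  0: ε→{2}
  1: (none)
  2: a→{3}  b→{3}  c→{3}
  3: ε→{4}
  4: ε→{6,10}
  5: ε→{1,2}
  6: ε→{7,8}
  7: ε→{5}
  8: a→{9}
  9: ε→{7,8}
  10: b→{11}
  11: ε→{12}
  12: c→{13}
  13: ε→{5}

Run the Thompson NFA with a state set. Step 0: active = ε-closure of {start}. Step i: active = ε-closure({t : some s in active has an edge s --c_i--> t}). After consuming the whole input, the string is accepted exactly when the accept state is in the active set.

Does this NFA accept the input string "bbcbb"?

S₀ = ε-closure({0}) = {0,2}
'b' @ 1: {1,2,3,4,5,6,7,8,10}  ✓accept
'b' @ 2: {1,2,3,4,5,6,7,8,10,11,12}  ✓accept
'c' @ 3: {1,2,3,4,5,6,7,8,10,13}  ✓accept
'b' @ 4: {1,2,3,4,5,6,7,8,10,11,12}  ✓accept
'b' @ 5: {1,2,3,4,5,6,7,8,10,11,12}  ✓accept
end set {1,2,3,4,5,6,7,8,10,11,12} — state 1 in

Answer: ACCEPT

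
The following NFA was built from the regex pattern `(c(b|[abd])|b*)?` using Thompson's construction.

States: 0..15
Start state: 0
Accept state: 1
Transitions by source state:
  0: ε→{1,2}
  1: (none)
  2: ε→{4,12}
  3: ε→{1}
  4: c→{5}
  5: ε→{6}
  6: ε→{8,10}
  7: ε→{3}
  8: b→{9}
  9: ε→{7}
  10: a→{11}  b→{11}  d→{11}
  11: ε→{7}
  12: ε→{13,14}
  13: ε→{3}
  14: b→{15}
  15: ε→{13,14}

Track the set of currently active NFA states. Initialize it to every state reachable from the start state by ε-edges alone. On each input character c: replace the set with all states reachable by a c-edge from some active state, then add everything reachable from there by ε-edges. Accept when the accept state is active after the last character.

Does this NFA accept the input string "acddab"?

start: ε-closure({0}) = {0,1,2,3,4,12,13,14}
'a' @ 1: {}  — state set empty
rest 'cddab' ignored (set empty)
final: {}; accept 1 not in set

Answer: REJECT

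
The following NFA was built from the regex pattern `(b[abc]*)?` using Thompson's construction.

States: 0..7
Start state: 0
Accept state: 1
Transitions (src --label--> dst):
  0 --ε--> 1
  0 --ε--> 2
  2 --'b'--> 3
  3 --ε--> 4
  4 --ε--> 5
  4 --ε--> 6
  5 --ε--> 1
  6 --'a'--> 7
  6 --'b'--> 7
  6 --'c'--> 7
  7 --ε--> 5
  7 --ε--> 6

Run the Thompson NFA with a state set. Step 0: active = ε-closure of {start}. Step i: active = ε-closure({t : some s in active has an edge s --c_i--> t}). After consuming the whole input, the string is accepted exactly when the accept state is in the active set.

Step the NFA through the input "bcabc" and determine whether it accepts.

initial (ε-close {0}): {0,1,2}
'b' @ 1: {1,3,4,5,6}  [accepting]
'c' @ 2: {1,5,6,7}  [accepting]
'a' @ 3: {1,5,6,7}  [accepting]
'b' @ 4: {1,5,6,7}  [accepting]
'c' @ 5: {1,5,6,7}  [accepting]
final: {1,5,6,7}; accept 1 in set

Answer: ACCEPT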